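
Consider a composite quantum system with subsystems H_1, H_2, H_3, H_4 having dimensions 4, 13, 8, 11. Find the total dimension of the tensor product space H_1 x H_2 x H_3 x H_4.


dim(H_1 x H_2 x H_3 x H_4) = 4 * 13 * 8 * 11
= 52 * 8 * 11
= 416 * 11
= 4576

4576


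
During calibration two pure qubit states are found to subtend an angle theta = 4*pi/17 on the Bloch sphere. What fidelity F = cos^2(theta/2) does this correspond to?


For states separated by angle theta on Bloch sphere:
F = cos^2(theta/2)
theta = 4*pi/17 = 0.7392
theta/2 = 0.3696
cos(theta/2) = 0.9325
F = 0.8695

0.8695


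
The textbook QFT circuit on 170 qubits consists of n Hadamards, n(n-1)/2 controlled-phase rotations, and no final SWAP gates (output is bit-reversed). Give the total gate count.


Hadamard gates: 170
Controlled rotations: n*(n-1)/2 = 170*169/2 = 14365
SWAP gates: 0 (omitted)
Total = 170 + 14365
= 14535

14535


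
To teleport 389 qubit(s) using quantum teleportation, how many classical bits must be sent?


Quantum teleportation requires 2 classical bits per qubit teleported.
389 qubit(s) -> 2 * 389 = 778 classical bits

778


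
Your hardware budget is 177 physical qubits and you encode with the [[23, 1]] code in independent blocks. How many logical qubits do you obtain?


Each code block uses 23 physical qubits for 1 logical qubit(s).
Number of complete blocks = floor(177 / 23) = 7
Logical qubits = 7 * 1
= 7

7


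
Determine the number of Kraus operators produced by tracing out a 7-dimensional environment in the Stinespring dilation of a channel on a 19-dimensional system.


Tracing out the environment in an orthonormal basis {|i>_E} gives Kraus operators K_i = <i|_E U |0>_E.
Number of Kraus operators = dim(H_env) = d_env
= 7

7


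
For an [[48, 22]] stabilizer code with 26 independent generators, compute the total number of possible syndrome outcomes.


Each stabilizer generator gives a binary (+1 or -1) measurement outcome.
With 26 independent generators:
Total syndromes = 2^26
= 67108864

67108864


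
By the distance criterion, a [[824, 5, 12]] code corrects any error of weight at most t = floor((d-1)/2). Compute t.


Code parameters: [[824, 5, 12]], distance d = 12.
Number of correctable errors = floor((d-1)/2)
= floor((12 - 1)/2)
= floor(11/2)
= 5

5


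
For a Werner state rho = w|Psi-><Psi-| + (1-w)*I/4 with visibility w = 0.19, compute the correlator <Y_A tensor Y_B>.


|Psi-> = (|01> - |10>)/sqrt(2)
For the pure Bell state, <Y_A Y_B> = -1 (Bell-state Pauli correlator).
The maximally-mixed part I/4 has tr(I/4 * P tensor P) = 0 for any traceless Pauli P.
So <Y_A Y_B>_rho = w * (-1) + (1 - w) * 0
= 0.19 * (-1)
= -0.1900

-0.1900


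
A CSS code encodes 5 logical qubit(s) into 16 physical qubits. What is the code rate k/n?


Code rate R = k/n
= 5/16
= 0.3125

0.3125


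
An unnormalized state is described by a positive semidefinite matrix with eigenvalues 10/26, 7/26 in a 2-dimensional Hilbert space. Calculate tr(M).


tr(M) = sum of eigenvalues
= 10/26 + 7/26
= 17/26
= 0.6538

0.6538


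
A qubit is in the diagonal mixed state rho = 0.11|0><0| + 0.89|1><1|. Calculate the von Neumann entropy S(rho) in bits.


S = -p*log2(p) - (1-p)*log2(1-p)
p = 0.1100, 1-p = 0.8900
= -0.1100 * log2(0.1100) - 0.8900 * log2(0.8900)
= -(-0.3503) - (-0.1496)
= 0.4999

0.4999


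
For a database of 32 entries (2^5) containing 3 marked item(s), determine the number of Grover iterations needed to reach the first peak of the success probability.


After j Grover iterations the success probability is P(j) = sin^2((2j+1)*theta), where sin(theta) = sqrt(k/N).
N = 2^5 = 32, k = 3
sin(theta) = sqrt(k/N) = 0.3061862178
theta = arcsin(sqrt(k/N)) = 0.3111842443 rad
P(j) reaches its first maximum when (2j+1)*theta is as close as possible to pi/2, i.e. j = round(pi/(4*theta) - 1/2).
pi/(4*theta) - 1/2 = 2.0239
(For comparison, the common estimate pi/4 * sqrt(N/k) = 2.5651; the exact maximiser is used here.)
Optimal iterations = 2

2


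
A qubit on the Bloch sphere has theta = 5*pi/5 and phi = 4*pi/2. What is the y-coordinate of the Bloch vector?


theta = 3.1416, phi = 6.2832
r_y = sin(theta)*sin(phi) = 0.0000 * 0.0000
r_y = 0.0000

0.0000


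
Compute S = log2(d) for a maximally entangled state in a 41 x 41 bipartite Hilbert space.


For a maximally entangled state in d x d:
S = log2(d) = log2(41)
= 5.3576

5.3576


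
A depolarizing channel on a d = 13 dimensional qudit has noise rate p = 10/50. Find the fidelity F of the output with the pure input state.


F = (1-p) + p/d
= (1 - 0.2000) + 0.2000/13
= 0.8000 + 0.0154
= 0.8154

0.8154


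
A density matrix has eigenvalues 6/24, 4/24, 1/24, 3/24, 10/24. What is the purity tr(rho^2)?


tr(rho^2) = sum of eigenvalues squared
= (6/24)^2 + (4/24)^2 + (1/24)^2 + (3/24)^2 + (10/24)^2
= (36 + 16 + 1 + 9 + 100) / 576
= 162/576
= 0.2812

0.2812


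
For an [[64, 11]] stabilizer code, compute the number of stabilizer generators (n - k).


For an [[n,k]] stabilizer code:
Number of stabilizer generators = n - k
= 64 - 11
= 53

53


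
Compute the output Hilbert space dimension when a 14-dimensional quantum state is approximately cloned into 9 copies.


Output space = H^(tensor 9) where dim(H) = 14
dim = 14^9
= 196 (after 2 factors)
= 2744 (after 3 factors)
= 38416 (after 4 factors)
= 537824 (after 5 factors)
= 7529536 (after 6 factors)
= 105413504 (after 7 factors)
= 1475789056 (after 8 factors)
= 20661046784 (after 9 factors)
= 20661046784

20661046784


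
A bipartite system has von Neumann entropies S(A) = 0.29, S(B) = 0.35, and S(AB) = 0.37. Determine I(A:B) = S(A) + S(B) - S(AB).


I(A:B) = S(A) + S(B) - S(AB)
= 0.29 + 0.35 - 0.37
= 0.2700

0.2700


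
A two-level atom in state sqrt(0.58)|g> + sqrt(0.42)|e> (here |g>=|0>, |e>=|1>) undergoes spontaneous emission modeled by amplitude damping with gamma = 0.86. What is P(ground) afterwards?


For amplitude damping with parameter gamma on state sqrt(a)|0> + sqrt(b)|1>:
alpha^2 = 0.58, beta^2 = 0.42
P(|0>) = alpha^2 + gamma * beta^2
= 0.58 + 0.86 * 0.42
= 0.58 + 0.3612
= 0.9412

0.9412


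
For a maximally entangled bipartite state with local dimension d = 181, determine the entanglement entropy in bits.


For a maximally entangled state in d x d:
S = log2(d) = log2(181)
= 7.4998

7.4998


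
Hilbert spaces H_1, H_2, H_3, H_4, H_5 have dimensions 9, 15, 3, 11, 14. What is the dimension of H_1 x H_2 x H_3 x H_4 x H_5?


dim(H_1 x H_2 x H_3 x H_4 x H_5) = 9 * 15 * 3 * 11 * 14
= 135 * 3 * 11 * 14
= 405 * 11 * 14
= 4455 * 14
= 62370

62370


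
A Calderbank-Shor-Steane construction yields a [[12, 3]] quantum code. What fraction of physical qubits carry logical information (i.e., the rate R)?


Code rate R = k/n
= 3/12
= 0.2500

0.2500


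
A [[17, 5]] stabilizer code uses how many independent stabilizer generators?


For an [[n,k]] stabilizer code:
Number of stabilizer generators = n - k
= 17 - 5
= 12

12


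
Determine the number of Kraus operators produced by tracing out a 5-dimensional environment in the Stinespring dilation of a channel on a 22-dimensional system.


Tracing out the environment in an orthonormal basis {|i>_E} gives Kraus operators K_i = <i|_E U |0>_E.
Number of Kraus operators = dim(H_env) = d_env
= 5

5


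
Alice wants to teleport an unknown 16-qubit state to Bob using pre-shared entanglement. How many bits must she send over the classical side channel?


Quantum teleportation requires 2 classical bits per qubit teleported.
16 qubit(s) -> 2 * 16 = 32 classical bits

32


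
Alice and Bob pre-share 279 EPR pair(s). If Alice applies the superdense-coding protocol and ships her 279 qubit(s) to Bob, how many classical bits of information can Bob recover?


Superdense coding allows 2 classical bits per shared entangled pair.
279 pair(s) -> 2 * 279 = 558 classical bits

558


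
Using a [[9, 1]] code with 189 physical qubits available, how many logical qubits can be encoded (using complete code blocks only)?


Each code block uses 9 physical qubits for 1 logical qubit(s).
Number of complete blocks = floor(189 / 9) = 21
Logical qubits = 21 * 1
= 21

21


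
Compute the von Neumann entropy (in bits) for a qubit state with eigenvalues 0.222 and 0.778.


S = -p*log2(p) - (1-p)*log2(1-p)
p = 0.2220, 1-p = 0.7780
= -0.2220 * log2(0.2220) - 0.7780 * log2(0.7780)
= -(-0.4820) - (-0.2818)
= 0.7638

0.7638


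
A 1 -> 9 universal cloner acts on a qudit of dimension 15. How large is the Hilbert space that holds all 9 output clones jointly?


Output space = H^(tensor 9) where dim(H) = 15
dim = 15^9
= 225 (after 2 factors)
= 3375 (after 3 factors)
= 50625 (after 4 factors)
= 759375 (after 5 factors)
= 11390625 (after 6 factors)
= 170859375 (after 7 factors)
= 2562890625 (after 8 factors)
= 38443359375 (after 9 factors)
= 38443359375

38443359375


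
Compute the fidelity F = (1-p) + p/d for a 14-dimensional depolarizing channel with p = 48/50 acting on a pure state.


F = (1-p) + p/d
= (1 - 0.9600) + 0.9600/14
= 0.0400 + 0.0686
= 0.1086

0.1086


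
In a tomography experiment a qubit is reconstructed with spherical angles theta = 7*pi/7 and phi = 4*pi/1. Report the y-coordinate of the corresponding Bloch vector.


theta = 3.1416, phi = 12.5664
r_y = sin(theta)*sin(phi) = 0.0000 * 0.0000
r_y = 0.0000

0.0000


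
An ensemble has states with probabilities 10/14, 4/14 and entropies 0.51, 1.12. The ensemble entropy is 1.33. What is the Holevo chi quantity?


chi = S(rho) - sum_i p_i * S(rho_i)
Weighted entropy = 10/14 * 0.51 + 4/14 * 1.12
= 0.6843
chi = 1.33 - 0.6843
= 0.6457

0.6457


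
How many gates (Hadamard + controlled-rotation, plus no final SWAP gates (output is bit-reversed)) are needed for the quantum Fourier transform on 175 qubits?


Hadamard gates: 175
Controlled rotations: n*(n-1)/2 = 175*174/2 = 15225
SWAP gates: 0 (omitted)
Total = 175 + 15225
= 15400

15400


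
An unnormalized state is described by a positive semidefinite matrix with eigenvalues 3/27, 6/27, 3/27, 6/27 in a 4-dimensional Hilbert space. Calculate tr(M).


tr(M) = sum of eigenvalues
= 3/27 + 6/27 + 3/27 + 6/27
= 18/27
= 0.6667

0.6667


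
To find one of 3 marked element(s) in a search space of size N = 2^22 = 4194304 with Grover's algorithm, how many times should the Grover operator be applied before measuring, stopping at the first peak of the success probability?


After j Grover iterations the success probability is P(j) = sin^2((2j+1)*theta), where sin(theta) = sqrt(k/N).
N = 2^22 = 4194304, k = 3
sin(theta) = sqrt(k/N) = 0.0008457279334
theta = arcsin(sqrt(k/N)) = 0.0008457280342 rad
P(j) reaches its first maximum when (2j+1)*theta is as close as possible to pi/2, i.e. j = round(pi/(4*theta) - 1/2).
pi/(4*theta) - 1/2 = 928.1652
(For comparison, the common estimate pi/4 * sqrt(N/k) = 928.6653; the exact maximiser is used here.)
Optimal iterations = 928

928


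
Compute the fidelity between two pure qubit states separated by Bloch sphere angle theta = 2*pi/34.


For states separated by angle theta on Bloch sphere:
F = cos^2(theta/2)
theta = 2*pi/34 = 0.1848
theta/2 = 0.0924
cos(theta/2) = 0.9957
F = 0.9915

0.9915


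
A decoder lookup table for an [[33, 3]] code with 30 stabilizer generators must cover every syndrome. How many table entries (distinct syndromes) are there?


Each stabilizer generator gives a binary (+1 or -1) measurement outcome.
With 30 independent generators:
Total syndromes = 2^30
= 1073741824

1073741824


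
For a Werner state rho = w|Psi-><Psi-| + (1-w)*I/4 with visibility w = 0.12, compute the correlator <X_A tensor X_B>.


|Psi-> = (|01> - |10>)/sqrt(2)
For the pure Bell state, <X_A X_B> = -1 (Bell-state Pauli correlator).
The maximally-mixed part I/4 has tr(I/4 * P tensor P) = 0 for any traceless Pauli P.
So <X_A X_B>_rho = w * (-1) + (1 - w) * 0
= 0.12 * (-1)
= -0.1200

-0.1200


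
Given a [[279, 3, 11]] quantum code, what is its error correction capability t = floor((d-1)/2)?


Code parameters: [[279, 3, 11]], distance d = 11.
Number of correctable errors = floor((d-1)/2)
= floor((11 - 1)/2)
= floor(10/2)
= 5

5


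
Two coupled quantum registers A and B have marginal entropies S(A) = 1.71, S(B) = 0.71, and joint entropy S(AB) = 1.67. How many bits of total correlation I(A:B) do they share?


I(A:B) = S(A) + S(B) - S(AB)
= 1.71 + 0.71 - 1.67
= 0.7500

0.7500


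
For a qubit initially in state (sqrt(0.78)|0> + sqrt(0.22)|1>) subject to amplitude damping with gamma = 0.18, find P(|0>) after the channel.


For amplitude damping with parameter gamma on state sqrt(a)|0> + sqrt(b)|1>:
alpha^2 = 0.78, beta^2 = 0.22
P(|0>) = alpha^2 + gamma * beta^2
= 0.78 + 0.18 * 0.22
= 0.78 + 0.0396
= 0.8196

0.8196


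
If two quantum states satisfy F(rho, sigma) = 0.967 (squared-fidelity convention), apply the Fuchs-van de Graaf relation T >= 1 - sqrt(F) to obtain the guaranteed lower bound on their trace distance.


Fuchs-van de Graaf (squared-fidelity convention): 1 - sqrt(F) <= T <= sqrt(1 - F).
Lower bound: T >= 1 - sqrt(F)
sqrt(F) = sqrt(0.967) = 0.9834
T >= 1 - 0.9834
T >= 0.0166

0.0166


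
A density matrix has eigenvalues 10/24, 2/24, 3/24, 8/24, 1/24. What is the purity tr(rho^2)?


tr(rho^2) = sum of eigenvalues squared
= (10/24)^2 + (2/24)^2 + (3/24)^2 + (8/24)^2 + (1/24)^2
= (100 + 4 + 9 + 64 + 1) / 576
= 178/576
= 0.3090

0.3090


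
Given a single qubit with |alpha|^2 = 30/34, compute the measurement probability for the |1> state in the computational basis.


|alpha|^2 = 30/34 = 0.8824
|beta|^2 = 1 - 30/34 = 4/34 = 0.1176
P(|1>) = |beta|^2 = 0.1176

0.1176


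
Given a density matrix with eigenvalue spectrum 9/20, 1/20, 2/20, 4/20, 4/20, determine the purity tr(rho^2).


tr(rho^2) = sum of eigenvalues squared
= (9/20)^2 + (1/20)^2 + (2/20)^2 + (4/20)^2 + (4/20)^2
= (81 + 1 + 4 + 16 + 16) / 400
= 118/400
= 0.2950

0.2950


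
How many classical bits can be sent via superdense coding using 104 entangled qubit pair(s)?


Superdense coding allows 2 classical bits per shared entangled pair.
104 pair(s) -> 2 * 104 = 208 classical bits

208


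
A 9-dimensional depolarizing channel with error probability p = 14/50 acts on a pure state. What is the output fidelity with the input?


F = (1-p) + p/d
= (1 - 0.2800) + 0.2800/9
= 0.7200 + 0.0311
= 0.7511

0.7511


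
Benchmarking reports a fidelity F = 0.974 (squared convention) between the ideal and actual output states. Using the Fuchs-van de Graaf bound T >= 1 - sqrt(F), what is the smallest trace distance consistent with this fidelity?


Fuchs-van de Graaf (squared-fidelity convention): 1 - sqrt(F) <= T <= sqrt(1 - F).
Lower bound: T >= 1 - sqrt(F)
sqrt(F) = sqrt(0.974) = 0.9869
T >= 1 - 0.9869
T >= 0.0131

0.0131


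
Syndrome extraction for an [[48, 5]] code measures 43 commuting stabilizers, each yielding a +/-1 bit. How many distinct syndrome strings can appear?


Each stabilizer generator gives a binary (+1 or -1) measurement outcome.
With 43 independent generators:
Total syndromes = 2^43
= 8796093022208

8796093022208


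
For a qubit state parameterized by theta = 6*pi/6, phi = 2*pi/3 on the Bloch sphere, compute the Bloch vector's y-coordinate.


theta = 3.1416, phi = 2.0944
r_y = sin(theta)*sin(phi) = 0.0000 * 0.8660
r_y = 0.0000

0.0000


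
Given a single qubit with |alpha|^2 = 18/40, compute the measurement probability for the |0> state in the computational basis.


|alpha|^2 = 18/40 = 0.4500
|beta|^2 = 1 - 18/40 = 22/40 = 0.5500
P(|0>) = |alpha|^2 = 0.4500

0.4500


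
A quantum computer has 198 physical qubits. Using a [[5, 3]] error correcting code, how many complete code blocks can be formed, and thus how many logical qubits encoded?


Each code block uses 5 physical qubits for 3 logical qubit(s).
Number of complete blocks = floor(198 / 5) = 39
Logical qubits = 39 * 3
= 117

117


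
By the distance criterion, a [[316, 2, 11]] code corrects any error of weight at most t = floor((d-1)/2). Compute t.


Code parameters: [[316, 2, 11]], distance d = 11.
Number of correctable errors = floor((d-1)/2)
= floor((11 - 1)/2)
= floor(10/2)
= 5

5


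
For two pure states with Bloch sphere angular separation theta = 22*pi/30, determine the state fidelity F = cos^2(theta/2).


For states separated by angle theta on Bloch sphere:
F = cos^2(theta/2)
theta = 22*pi/30 = 2.3038
theta/2 = 1.1519
cos(theta/2) = 0.4067
F = 0.1654

0.1654


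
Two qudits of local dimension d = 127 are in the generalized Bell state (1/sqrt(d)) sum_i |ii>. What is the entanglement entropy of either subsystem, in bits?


For a maximally entangled state in d x d:
S = log2(d) = log2(127)
= 6.9887

6.9887


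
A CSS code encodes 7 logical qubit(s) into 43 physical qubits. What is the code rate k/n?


Code rate R = k/n
= 7/43
= 0.1628

0.1628


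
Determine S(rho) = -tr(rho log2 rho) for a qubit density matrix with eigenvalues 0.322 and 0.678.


S = -p*log2(p) - (1-p)*log2(1-p)
p = 0.3220, 1-p = 0.6780
= -0.3220 * log2(0.3220) - 0.6780 * log2(0.6780)
= -(-0.5264) - (-0.3801)
= 0.9065

0.9065


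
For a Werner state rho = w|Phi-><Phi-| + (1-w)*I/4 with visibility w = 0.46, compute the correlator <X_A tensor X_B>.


|Phi-> = (|00> - |11>)/sqrt(2)
For the pure Bell state, <X_A X_B> = -1 (Bell-state Pauli correlator).
The maximally-mixed part I/4 has tr(I/4 * P tensor P) = 0 for any traceless Pauli P.
So <X_A X_B>_rho = w * (-1) + (1 - w) * 0
= 0.46 * (-1)
= -0.4600

-0.4600


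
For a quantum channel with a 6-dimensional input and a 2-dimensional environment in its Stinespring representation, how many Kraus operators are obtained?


Tracing out the environment in an orthonormal basis {|i>_E} gives Kraus operators K_i = <i|_E U |0>_E.
Number of Kraus operators = dim(H_env) = d_env
= 2

2


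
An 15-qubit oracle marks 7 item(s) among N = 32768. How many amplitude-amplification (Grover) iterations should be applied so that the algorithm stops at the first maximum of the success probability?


After j Grover iterations the success probability is P(j) = sin^2((2j+1)*theta), where sin(theta) = sqrt(k/N).
N = 2^15 = 32768, k = 7
sin(theta) = sqrt(k/N) = 0.01461584917
theta = arcsin(sqrt(k/N)) = 0.0146163696 rad
P(j) reaches its first maximum when (2j+1)*theta is as close as possible to pi/2, i.e. j = round(pi/(4*theta) - 1/2).
pi/(4*theta) - 1/2 = 53.2341
(For comparison, the common estimate pi/4 * sqrt(N/k) = 53.7361; the exact maximiser is used here.)
Optimal iterations = 53

53


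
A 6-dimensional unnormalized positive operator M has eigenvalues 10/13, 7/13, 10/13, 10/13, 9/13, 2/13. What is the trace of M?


tr(M) = sum of eigenvalues
= 10/13 + 7/13 + 10/13 + 10/13 + 9/13 + 2/13
= 48/13
= 3.6923

3.6923


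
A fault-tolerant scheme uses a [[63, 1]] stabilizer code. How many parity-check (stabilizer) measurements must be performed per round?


For an [[n,k]] stabilizer code:
Number of stabilizer generators = n - k
= 63 - 1
= 62

62


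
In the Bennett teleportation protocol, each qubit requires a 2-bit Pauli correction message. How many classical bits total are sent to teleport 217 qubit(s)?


Quantum teleportation requires 2 classical bits per qubit teleported.
217 qubit(s) -> 2 * 217 = 434 classical bits

434


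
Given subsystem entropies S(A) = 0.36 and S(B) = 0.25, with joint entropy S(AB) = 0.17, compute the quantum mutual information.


I(A:B) = S(A) + S(B) - S(AB)
= 0.36 + 0.25 - 0.17
= 0.4400

0.4400


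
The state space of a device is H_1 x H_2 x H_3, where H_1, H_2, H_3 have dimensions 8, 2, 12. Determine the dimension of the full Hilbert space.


dim(H_1 x H_2 x H_3) = 8 * 2 * 12
= 16 * 12
= 192

192


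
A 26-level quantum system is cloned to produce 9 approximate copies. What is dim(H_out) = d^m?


Output space = H^(tensor 9) where dim(H) = 26
dim = 26^9
= 676 (after 2 factors)
= 17576 (after 3 factors)
= 456976 (after 4 factors)
= 11881376 (after 5 factors)
= 308915776 (after 6 factors)
= 8031810176 (after 7 factors)
= 208827064576 (after 8 factors)
= 5429503678976 (after 9 factors)
= 5429503678976

5429503678976


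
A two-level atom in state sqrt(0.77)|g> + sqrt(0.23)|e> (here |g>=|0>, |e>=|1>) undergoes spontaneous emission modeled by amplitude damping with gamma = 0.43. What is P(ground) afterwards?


For amplitude damping with parameter gamma on state sqrt(a)|0> + sqrt(b)|1>:
alpha^2 = 0.77, beta^2 = 0.23
P(|0>) = alpha^2 + gamma * beta^2
= 0.77 + 0.43 * 0.23
= 0.77 + 0.0989
= 0.8689

0.8689


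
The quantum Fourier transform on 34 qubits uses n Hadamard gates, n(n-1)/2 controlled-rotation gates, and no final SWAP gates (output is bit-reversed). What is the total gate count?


Hadamard gates: 34
Controlled rotations: n*(n-1)/2 = 34*33/2 = 561
SWAP gates: 0 (omitted)
Total = 34 + 561
= 595

595


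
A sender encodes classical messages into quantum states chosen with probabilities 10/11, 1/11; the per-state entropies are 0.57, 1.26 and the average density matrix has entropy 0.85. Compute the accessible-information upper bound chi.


chi = S(rho) - sum_i p_i * S(rho_i)
Weighted entropy = 10/11 * 0.57 + 1/11 * 1.26
= 0.6327
chi = 0.85 - 0.6327
= 0.2173

0.2173


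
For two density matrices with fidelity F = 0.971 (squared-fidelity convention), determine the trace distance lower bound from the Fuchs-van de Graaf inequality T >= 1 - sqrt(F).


Fuchs-van de Graaf (squared-fidelity convention): 1 - sqrt(F) <= T <= sqrt(1 - F).
Lower bound: T >= 1 - sqrt(F)
sqrt(F) = sqrt(0.971) = 0.9854
T >= 1 - 0.9854
T >= 0.0146

0.0146


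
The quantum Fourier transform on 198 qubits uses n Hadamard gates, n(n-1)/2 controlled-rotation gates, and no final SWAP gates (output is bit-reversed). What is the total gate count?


Hadamard gates: 198
Controlled rotations: n*(n-1)/2 = 198*197/2 = 19503
SWAP gates: 0 (omitted)
Total = 198 + 19503
= 19701

19701


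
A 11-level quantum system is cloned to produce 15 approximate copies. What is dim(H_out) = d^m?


Output space = H^(tensor 15) where dim(H) = 11
dim = 11^15
= 121 (after 2 factors)
= 1331 (after 3 factors)
= 14641 (after 4 factors)
= 161051 (after 5 factors)
= 1771561 (after 6 factors)
= 19487171 (after 7 factors)
= 214358881 (after 8 factors)
= 2357947691 (after 9 factors)
= 25937424601 (after 10 factors)
= 285311670611 (after 11 factors)
= 3138428376721 (after 12 factors)
= 34522712143931 (after 13 factors)
= 379749833583241 (after 14 factors)
= 4177248169415651 (after 15 factors)
= 4177248169415651

4177248169415651


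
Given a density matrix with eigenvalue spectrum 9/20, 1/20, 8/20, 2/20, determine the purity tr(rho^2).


tr(rho^2) = sum of eigenvalues squared
= (9/20)^2 + (1/20)^2 + (8/20)^2 + (2/20)^2
= (81 + 1 + 64 + 4) / 400
= 150/400
= 0.3750

0.3750


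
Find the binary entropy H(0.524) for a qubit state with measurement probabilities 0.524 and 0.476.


S = -p*log2(p) - (1-p)*log2(1-p)
p = 0.5240, 1-p = 0.4760
= -0.5240 * log2(0.5240) - 0.4760 * log2(0.4760)
= -(-0.4886) - (-0.5098)
= 0.9983

0.9983


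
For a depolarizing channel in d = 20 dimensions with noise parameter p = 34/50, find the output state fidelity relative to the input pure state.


F = (1-p) + p/d
= (1 - 0.6800) + 0.6800/20
= 0.3200 + 0.0340
= 0.3540

0.3540


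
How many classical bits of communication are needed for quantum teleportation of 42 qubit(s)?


Quantum teleportation requires 2 classical bits per qubit teleported.
42 qubit(s) -> 2 * 42 = 84 classical bits

84


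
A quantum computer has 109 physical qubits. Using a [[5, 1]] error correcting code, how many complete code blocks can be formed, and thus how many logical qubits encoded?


Each code block uses 5 physical qubits for 1 logical qubit(s).
Number of complete blocks = floor(109 / 5) = 21
Logical qubits = 21 * 1
= 21

21


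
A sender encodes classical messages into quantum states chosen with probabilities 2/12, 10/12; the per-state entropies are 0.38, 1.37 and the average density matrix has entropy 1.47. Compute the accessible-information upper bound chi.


chi = S(rho) - sum_i p_i * S(rho_i)
Weighted entropy = 2/12 * 0.38 + 10/12 * 1.37
= 1.2050
chi = 1.47 - 1.2050
= 0.2650

0.2650


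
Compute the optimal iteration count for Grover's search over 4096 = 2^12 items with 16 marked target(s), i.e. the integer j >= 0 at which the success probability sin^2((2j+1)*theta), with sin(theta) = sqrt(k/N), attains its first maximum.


After j Grover iterations the success probability is P(j) = sin^2((2j+1)*theta), where sin(theta) = sqrt(k/N).
N = 2^12 = 4096, k = 16
sin(theta) = sqrt(k/N) = 0.0625
theta = arcsin(sqrt(k/N)) = 0.0625407618 rad
P(j) reaches its first maximum when (2j+1)*theta is as close as possible to pi/2, i.e. j = round(pi/(4*theta) - 1/2).
pi/(4*theta) - 1/2 = 12.0582
(For comparison, the common estimate pi/4 * sqrt(N/k) = 12.5664; the exact maximiser is used here.)
Optimal iterations = 12

12


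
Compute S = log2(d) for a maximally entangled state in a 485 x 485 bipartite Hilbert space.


For a maximally entangled state in d x d:
S = log2(d) = log2(485)
= 8.9218

8.9218


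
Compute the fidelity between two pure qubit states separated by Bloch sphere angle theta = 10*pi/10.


For states separated by angle theta on Bloch sphere:
F = cos^2(theta/2)
theta = 10*pi/10 = 3.1416
theta/2 = 1.5708
cos(theta/2) = 0.0000
F = 0.0000

0.0000


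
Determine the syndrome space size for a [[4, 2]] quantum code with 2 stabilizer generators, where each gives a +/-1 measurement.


Each stabilizer generator gives a binary (+1 or -1) measurement outcome.
With 2 independent generators:
Total syndromes = 2^2
= 4

4


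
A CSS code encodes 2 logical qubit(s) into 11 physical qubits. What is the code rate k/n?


Code rate R = k/n
= 2/11
= 0.1818

0.1818


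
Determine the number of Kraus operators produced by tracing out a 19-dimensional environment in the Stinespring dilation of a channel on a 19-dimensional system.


Tracing out the environment in an orthonormal basis {|i>_E} gives Kraus operators K_i = <i|_E U |0>_E.
Number of Kraus operators = dim(H_env) = d_env
= 19

19


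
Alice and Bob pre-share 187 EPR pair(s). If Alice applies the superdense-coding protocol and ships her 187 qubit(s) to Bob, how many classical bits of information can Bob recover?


Superdense coding allows 2 classical bits per shared entangled pair.
187 pair(s) -> 2 * 187 = 374 classical bits

374


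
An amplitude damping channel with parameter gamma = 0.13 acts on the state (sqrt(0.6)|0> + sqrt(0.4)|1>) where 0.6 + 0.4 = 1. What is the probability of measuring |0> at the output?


For amplitude damping with parameter gamma on state sqrt(a)|0> + sqrt(b)|1>:
alpha^2 = 0.6, beta^2 = 0.4
P(|0>) = alpha^2 + gamma * beta^2
= 0.6 + 0.13 * 0.4
= 0.6 + 0.0520
= 0.6520

0.6520


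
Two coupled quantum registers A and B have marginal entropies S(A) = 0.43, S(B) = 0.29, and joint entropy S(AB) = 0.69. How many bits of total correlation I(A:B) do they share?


I(A:B) = S(A) + S(B) - S(AB)
= 0.43 + 0.29 - 0.69
= 0.0300

0.0300


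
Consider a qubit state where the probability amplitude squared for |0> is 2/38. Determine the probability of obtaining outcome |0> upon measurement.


|alpha|^2 = 2/38 = 0.0526
|beta|^2 = 1 - 2/38 = 36/38 = 0.9474
P(|0>) = |alpha|^2 = 0.0526

0.0526


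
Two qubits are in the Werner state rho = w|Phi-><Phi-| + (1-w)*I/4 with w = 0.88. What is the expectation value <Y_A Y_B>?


|Phi-> = (|00> - |11>)/sqrt(2)
For the pure Bell state, <Y_A Y_B> = +1 (Bell-state Pauli correlator).
The maximally-mixed part I/4 has tr(I/4 * P tensor P) = 0 for any traceless Pauli P.
So <Y_A Y_B>_rho = w * (+1) + (1 - w) * 0
= 0.88 * (+1)
= 0.8800

0.8800


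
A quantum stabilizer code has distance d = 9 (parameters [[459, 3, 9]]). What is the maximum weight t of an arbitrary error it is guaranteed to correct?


Code parameters: [[459, 3, 9]], distance d = 9.
Number of correctable errors = floor((d-1)/2)
= floor((9 - 1)/2)
= floor(8/2)
= 4

4


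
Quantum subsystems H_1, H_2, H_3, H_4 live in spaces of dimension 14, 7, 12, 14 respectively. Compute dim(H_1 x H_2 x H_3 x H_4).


dim(H_1 x H_2 x H_3 x H_4) = 14 * 7 * 12 * 14
= 98 * 12 * 14
= 1176 * 14
= 16464

16464


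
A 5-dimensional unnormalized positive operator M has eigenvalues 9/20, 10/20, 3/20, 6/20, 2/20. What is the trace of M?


tr(M) = sum of eigenvalues
= 9/20 + 10/20 + 3/20 + 6/20 + 2/20
= 30/20
= 1.5000

1.5000


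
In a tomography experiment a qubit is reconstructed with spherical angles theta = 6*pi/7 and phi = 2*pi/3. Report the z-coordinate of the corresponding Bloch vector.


theta = 2.6928, phi = 2.0944
r_z = cos(theta) = -0.9010

-0.9010


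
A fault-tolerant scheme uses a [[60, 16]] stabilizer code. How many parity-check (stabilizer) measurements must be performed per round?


For an [[n,k]] stabilizer code:
Number of stabilizer generators = n - k
= 60 - 16
= 44

44


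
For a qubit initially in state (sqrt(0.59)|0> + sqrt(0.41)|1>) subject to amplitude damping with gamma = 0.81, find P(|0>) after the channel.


For amplitude damping with parameter gamma on state sqrt(a)|0> + sqrt(b)|1>:
alpha^2 = 0.59, beta^2 = 0.41
P(|0>) = alpha^2 + gamma * beta^2
= 0.59 + 0.81 * 0.41
= 0.59 + 0.3321
= 0.9221

0.9221


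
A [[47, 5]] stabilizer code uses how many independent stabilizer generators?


For an [[n,k]] stabilizer code:
Number of stabilizer generators = n - k
= 47 - 5
= 42

42


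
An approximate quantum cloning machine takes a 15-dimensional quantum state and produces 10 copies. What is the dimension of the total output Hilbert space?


Output space = H^(tensor 10) where dim(H) = 15
dim = 15^10
= 225 (after 2 factors)
= 3375 (after 3 factors)
= 50625 (after 4 factors)
= 759375 (after 5 factors)
= 11390625 (after 6 factors)
= 170859375 (after 7 factors)
= 2562890625 (after 8 factors)
= 38443359375 (after 9 factors)
= 576650390625 (after 10 factors)
= 576650390625

576650390625


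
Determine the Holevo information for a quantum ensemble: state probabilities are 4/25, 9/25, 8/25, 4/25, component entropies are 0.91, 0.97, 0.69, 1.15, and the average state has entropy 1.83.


chi = S(rho) - sum_i p_i * S(rho_i)
Weighted entropy = 4/25 * 0.91 + 9/25 * 0.97 + 8/25 * 0.69 + 4/25 * 1.15
= 0.8996
chi = 1.83 - 0.8996
= 0.9304

0.9304


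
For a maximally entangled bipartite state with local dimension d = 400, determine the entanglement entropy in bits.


For a maximally entangled state in d x d:
S = log2(d) = log2(400)
= 8.6439

8.6439


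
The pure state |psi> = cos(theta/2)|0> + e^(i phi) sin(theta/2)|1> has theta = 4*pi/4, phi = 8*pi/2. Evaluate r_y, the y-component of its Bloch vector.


theta = 3.1416, phi = 12.5664
r_y = sin(theta)*sin(phi) = 0.0000 * 0.0000
r_y = 0.0000

0.0000


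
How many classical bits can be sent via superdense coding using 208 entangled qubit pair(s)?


Superdense coding allows 2 classical bits per shared entangled pair.
208 pair(s) -> 2 * 208 = 416 classical bits

416


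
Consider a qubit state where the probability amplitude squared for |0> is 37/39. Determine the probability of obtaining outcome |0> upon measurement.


|alpha|^2 = 37/39 = 0.9487
|beta|^2 = 1 - 37/39 = 2/39 = 0.0513
P(|0>) = |alpha|^2 = 0.9487

0.9487


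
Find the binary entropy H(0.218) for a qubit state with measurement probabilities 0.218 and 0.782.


S = -p*log2(p) - (1-p)*log2(1-p)
p = 0.2180, 1-p = 0.7820
= -0.2180 * log2(0.2180) - 0.7820 * log2(0.7820)
= -(-0.4791) - (-0.2774)
= 0.7565

0.7565


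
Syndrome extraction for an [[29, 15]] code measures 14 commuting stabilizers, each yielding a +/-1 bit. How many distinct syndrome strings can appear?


Each stabilizer generator gives a binary (+1 or -1) measurement outcome.
With 14 independent generators:
Total syndromes = 2^14
= 16384

16384


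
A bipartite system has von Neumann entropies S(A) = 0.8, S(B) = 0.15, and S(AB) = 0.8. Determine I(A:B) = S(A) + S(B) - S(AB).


I(A:B) = S(A) + S(B) - S(AB)
= 0.8 + 0.15 - 0.8
= 0.1500

0.1500


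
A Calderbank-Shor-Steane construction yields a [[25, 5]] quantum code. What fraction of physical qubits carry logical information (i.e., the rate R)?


Code rate R = k/n
= 5/25
= 0.2000

0.2000


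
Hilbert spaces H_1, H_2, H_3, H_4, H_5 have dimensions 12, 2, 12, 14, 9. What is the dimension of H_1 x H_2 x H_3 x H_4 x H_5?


dim(H_1 x H_2 x H_3 x H_4 x H_5) = 12 * 2 * 12 * 14 * 9
= 24 * 12 * 14 * 9
= 288 * 14 * 9
= 4032 * 9
= 36288

36288


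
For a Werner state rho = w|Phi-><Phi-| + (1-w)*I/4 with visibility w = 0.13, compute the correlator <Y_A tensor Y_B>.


|Phi-> = (|00> - |11>)/sqrt(2)
For the pure Bell state, <Y_A Y_B> = +1 (Bell-state Pauli correlator).
The maximally-mixed part I/4 has tr(I/4 * P tensor P) = 0 for any traceless Pauli P.
So <Y_A Y_B>_rho = w * (+1) + (1 - w) * 0
= 0.13 * (+1)
= 0.1300

0.1300


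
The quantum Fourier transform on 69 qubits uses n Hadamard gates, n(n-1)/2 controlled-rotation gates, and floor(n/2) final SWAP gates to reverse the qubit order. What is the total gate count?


Hadamard gates: 69
Controlled rotations: n*(n-1)/2 = 69*68/2 = 2346
SWAP gates: floor(n/2) = floor(69/2) = 34
Total = 69 + 2346 + 34
= 2449

2449


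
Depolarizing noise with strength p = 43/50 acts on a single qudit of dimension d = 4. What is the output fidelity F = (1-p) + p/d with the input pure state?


F = (1-p) + p/d
= (1 - 0.8600) + 0.8600/4
= 0.1400 + 0.2150
= 0.3550

0.3550


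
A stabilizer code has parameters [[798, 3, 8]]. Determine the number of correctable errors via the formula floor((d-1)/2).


Code parameters: [[798, 3, 8]], distance d = 8.
Number of correctable errors = floor((d-1)/2)
= floor((8 - 1)/2)
= floor(7/2)
= 3

3


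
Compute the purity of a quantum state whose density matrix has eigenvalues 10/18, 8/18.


tr(rho^2) = sum of eigenvalues squared
= (10/18)^2 + (8/18)^2
= (100 + 64) / 324
= 164/324
= 0.5062

0.5062


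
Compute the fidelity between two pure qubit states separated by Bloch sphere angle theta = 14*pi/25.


For states separated by angle theta on Bloch sphere:
F = cos^2(theta/2)
theta = 14*pi/25 = 1.7593
theta/2 = 0.8796
cos(theta/2) = 0.6374
F = 0.4063

0.4063


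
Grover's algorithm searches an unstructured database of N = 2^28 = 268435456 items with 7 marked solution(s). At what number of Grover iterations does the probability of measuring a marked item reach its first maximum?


After j Grover iterations the success probability is P(j) = sin^2((2j+1)*theta), where sin(theta) = sqrt(k/N).
N = 2^28 = 268435456, k = 7
sin(theta) = sqrt(k/N) = 0.0001614838447
theta = arcsin(sqrt(k/N)) = 0.0001614838454 rad
P(j) reaches its first maximum when (2j+1)*theta is as close as possible to pi/2, i.e. j = round(pi/(4*theta) - 1/2).
pi/(4*theta) - 1/2 = 4863.1330
(For comparison, the common estimate pi/4 * sqrt(N/k) = 4863.6330; the exact maximiser is used here.)
Optimal iterations = 4863

4863


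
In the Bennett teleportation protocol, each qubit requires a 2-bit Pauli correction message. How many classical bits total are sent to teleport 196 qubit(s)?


Quantum teleportation requires 2 classical bits per qubit teleported.
196 qubit(s) -> 2 * 196 = 392 classical bits

392


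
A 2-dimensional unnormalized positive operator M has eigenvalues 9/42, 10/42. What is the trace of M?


tr(M) = sum of eigenvalues
= 9/42 + 10/42
= 19/42
= 0.4524

0.4524


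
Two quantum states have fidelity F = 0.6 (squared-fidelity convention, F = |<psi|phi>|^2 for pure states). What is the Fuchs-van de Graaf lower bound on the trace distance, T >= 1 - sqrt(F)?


Fuchs-van de Graaf (squared-fidelity convention): 1 - sqrt(F) <= T <= sqrt(1 - F).
Lower bound: T >= 1 - sqrt(F)
sqrt(F) = sqrt(0.6) = 0.7746
T >= 1 - 0.7746
T >= 0.2254

0.2254


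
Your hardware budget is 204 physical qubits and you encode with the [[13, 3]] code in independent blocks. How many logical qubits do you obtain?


Each code block uses 13 physical qubits for 3 logical qubit(s).
Number of complete blocks = floor(204 / 13) = 15
Logical qubits = 15 * 3
= 45

45


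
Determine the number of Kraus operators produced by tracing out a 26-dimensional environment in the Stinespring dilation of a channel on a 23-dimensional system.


Tracing out the environment in an orthonormal basis {|i>_E} gives Kraus operators K_i = <i|_E U |0>_E.
Number of Kraus operators = dim(H_env) = d_env
= 26

26


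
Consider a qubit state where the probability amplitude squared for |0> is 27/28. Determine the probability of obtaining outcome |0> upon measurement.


|alpha|^2 = 27/28 = 0.9643
|beta|^2 = 1 - 27/28 = 1/28 = 0.0357
P(|0>) = |alpha|^2 = 0.9643

0.9643


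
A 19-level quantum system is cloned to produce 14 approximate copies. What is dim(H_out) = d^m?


Output space = H^(tensor 14) where dim(H) = 19
dim = 19^14
= 361 (after 2 factors)
= 6859 (after 3 factors)
= 130321 (after 4 factors)
= 2476099 (after 5 factors)
= 47045881 (after 6 factors)
= 893871739 (after 7 factors)
= 16983563041 (after 8 factors)
= 322687697779 (after 9 factors)
= 6131066257801 (after 10 factors)
= 116490258898219 (after 11 factors)
= 2213314919066161 (after 12 factors)
= 42052983462257059 (after 13 factors)
= 799006685782884121 (after 14 factors)
= 799006685782884121

799006685782884121


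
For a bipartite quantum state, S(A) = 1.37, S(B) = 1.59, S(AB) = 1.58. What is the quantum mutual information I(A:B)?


I(A:B) = S(A) + S(B) - S(AB)
= 1.37 + 1.59 - 1.58
= 1.3800

1.3800


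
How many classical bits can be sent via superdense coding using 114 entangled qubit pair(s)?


Superdense coding allows 2 classical bits per shared entangled pair.
114 pair(s) -> 2 * 114 = 228 classical bits

228


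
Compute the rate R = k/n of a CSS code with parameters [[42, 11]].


Code rate R = k/n
= 11/42
= 0.2619

0.2619


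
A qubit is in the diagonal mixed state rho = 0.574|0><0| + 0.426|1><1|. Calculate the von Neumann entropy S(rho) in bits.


S = -p*log2(p) - (1-p)*log2(1-p)
p = 0.5740, 1-p = 0.4260
= -0.5740 * log2(0.5740) - 0.4260 * log2(0.4260)
= -(-0.4597) - (-0.5244)
= 0.9841

0.9841


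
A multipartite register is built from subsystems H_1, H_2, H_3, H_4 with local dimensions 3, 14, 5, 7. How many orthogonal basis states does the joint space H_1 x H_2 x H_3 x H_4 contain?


dim(H_1 x H_2 x H_3 x H_4) = 3 * 14 * 5 * 7
= 42 * 5 * 7
= 210 * 7
= 1470

1470


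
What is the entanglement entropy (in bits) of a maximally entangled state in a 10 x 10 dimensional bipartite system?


For a maximally entangled state in d x d:
S = log2(d) = log2(10)
= 3.3219

3.3219


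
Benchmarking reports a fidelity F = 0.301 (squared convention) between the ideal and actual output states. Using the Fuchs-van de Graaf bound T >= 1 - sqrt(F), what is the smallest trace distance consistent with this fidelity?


Fuchs-van de Graaf (squared-fidelity convention): 1 - sqrt(F) <= T <= sqrt(1 - F).
Lower bound: T >= 1 - sqrt(F)
sqrt(F) = sqrt(0.301) = 0.5486
T >= 1 - 0.5486
T >= 0.4514

0.4514


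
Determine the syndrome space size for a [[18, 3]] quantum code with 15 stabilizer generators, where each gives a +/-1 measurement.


Each stabilizer generator gives a binary (+1 or -1) measurement outcome.
With 15 independent generators:
Total syndromes = 2^15
= 32768

32768


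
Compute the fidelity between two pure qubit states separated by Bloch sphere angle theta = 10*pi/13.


For states separated by angle theta on Bloch sphere:
F = cos^2(theta/2)
theta = 10*pi/13 = 2.4166
theta/2 = 1.2083
cos(theta/2) = 0.3546
F = 0.1257

0.1257


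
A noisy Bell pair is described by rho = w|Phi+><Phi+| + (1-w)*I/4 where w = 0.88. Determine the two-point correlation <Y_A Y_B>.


|Phi+> = (|00> + |11>)/sqrt(2)
For the pure Bell state, <Y_A Y_B> = -1 (Bell-state Pauli correlator).
The maximally-mixed part I/4 has tr(I/4 * P tensor P) = 0 for any traceless Pauli P.
So <Y_A Y_B>_rho = w * (-1) + (1 - w) * 0
= 0.88 * (-1)
= -0.8800

-0.8800
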